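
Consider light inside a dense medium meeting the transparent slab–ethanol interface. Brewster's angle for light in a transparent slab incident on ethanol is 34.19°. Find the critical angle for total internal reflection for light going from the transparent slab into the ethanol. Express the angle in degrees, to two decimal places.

θ_c ≈ 42.79°

n₂/n₁ = tan 34.19° = 0.6793; the critical angle satisfies sin θ_c = n₂/n₁.
θ_c = arcsin(0.6793) = 42.79°.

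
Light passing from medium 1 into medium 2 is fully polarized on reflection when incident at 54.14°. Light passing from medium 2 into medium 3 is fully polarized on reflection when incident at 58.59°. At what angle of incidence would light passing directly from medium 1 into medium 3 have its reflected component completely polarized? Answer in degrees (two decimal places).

θ_B ≈ 66.18°

Each Brewster angle gives a ratio: n₂/n₁ = tan 54.14° = 1.3835, n₃/n₂ = tan 58.59° = 1.6376.
n₃/n₁ = 2.2656. Then tan θ_B(1→3) = n₃/n₁, so θ_B(1→3) = arctan(2.2656) = 66.18°.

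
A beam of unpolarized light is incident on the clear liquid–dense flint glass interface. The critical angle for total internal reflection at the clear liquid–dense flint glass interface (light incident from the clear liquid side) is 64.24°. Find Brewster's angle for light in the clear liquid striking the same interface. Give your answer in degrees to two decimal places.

sin θ_c = n₂/n₁, so n₂/n₁ = sin 64.24° = 0.9006.
Brewster: tan θ_B = n₂/n₁ = 0.9006.
θ_B = arctan(0.9006) = 42.01°.

θ_B ≈ 42.01°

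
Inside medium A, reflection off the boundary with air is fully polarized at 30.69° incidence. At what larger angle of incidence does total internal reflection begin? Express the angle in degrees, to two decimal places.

tan θ_B = n₂/n₁ = tan 30.69° = 0.5935.
Total internal reflection: sin θ_c = n₂/n₁ = 0.5935.
θ_c = arcsin(0.5935) = 36.41°.

θ_c ≈ 36.41°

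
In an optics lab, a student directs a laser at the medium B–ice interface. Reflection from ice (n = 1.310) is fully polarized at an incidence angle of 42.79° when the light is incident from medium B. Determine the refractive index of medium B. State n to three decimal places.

Brewster's law: tan θ_B = n₂/n₁ (light incident in medium B, refracted into ice).
n₁ = n₂ / tan θ_B = 1.310 / tan 42.79° = 1.415.

n ≈ 1.415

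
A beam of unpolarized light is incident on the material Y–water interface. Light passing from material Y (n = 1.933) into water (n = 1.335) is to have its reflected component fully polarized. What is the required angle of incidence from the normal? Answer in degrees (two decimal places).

θ_B ≈ 34.63°

The reflected p-component vanishes when tan θ_B = n₂/n₁.
Here n₂/n₁ = 1.335/1.933 = 0.6906, and Brewster's law gives tan θ_B = n₂/n₁.
So θ_B = arctan 0.6906 = 34.63°.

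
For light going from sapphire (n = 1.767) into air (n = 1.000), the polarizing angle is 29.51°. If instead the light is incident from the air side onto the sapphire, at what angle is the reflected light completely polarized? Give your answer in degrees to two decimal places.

θ_B' ≈ 60.49°

Reversing the direction swaps n₁ and n₂, so tan θ_B' = 1/tan θ_B and θ_B' = 90° − θ_B.
Hence θ_B' = 90° − 29.51° = 60.49°.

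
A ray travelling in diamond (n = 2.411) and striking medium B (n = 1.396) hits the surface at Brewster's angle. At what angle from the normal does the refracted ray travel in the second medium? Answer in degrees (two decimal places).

tan θ_B = n₂/n₁ = 1.396/2.411 = 0.5790, so θ_B = 30.07°.
Since θ_B + θ_t = 90° at Brewster incidence, θ_t = 90° − 30.07° = 59.93°.

θ_t ≈ 59.93°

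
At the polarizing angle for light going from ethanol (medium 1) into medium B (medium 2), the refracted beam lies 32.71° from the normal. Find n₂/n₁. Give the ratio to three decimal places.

n₂/n₁ ≈ 1.557

θ_B + θ_t = 90°, so θ_B = 90° − 32.71° = 57.29°.
Then n₂/n₁ = tan θ_B = tan 57.29° = 1.557.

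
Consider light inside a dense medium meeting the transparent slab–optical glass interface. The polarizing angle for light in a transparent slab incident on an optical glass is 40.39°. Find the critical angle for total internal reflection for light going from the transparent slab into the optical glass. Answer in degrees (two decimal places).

θ_c ≈ 58.30°

From Brewster, n₂/n₁ = tan θ_B = tan 40.39° = 0.8508.
Then sin θ_c = n₂/n₁ = 0.8508, so θ_c = arcsin 0.8508 = 58.30°.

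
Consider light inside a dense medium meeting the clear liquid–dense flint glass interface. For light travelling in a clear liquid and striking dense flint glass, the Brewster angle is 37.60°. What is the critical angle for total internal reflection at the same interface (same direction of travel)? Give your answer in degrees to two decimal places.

tan θ_B = n₂/n₁ = tan 37.60° = 0.7701.
Total internal reflection: sin θ_c = n₂/n₁ = 0.7701.
θ_c = arcsin(0.7701) = 50.36°.

θ_c ≈ 50.36°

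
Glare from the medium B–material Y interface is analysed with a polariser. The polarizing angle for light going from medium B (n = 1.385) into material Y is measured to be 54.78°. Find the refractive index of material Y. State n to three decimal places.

n ≈ 1.962

Brewster's law: tan θ_B = n₂/n₁ (light incident in medium B, refracted into material Y).
n₂ = n₁ tan θ_B = 1.385 × tan 54.78° = 1.962.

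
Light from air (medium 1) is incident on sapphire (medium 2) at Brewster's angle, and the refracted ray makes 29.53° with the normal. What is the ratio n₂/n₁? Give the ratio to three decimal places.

n₂/n₁ ≈ 1.765

θ_B + θ_t = 90°, so θ_B = 90° − 29.53° = 60.47°.
Then n₂/n₁ = tan θ_B = tan 60.47° = 1.765.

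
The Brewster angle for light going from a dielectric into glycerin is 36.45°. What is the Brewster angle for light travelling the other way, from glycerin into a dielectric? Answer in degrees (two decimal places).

The two Brewster angles are complementary: θ_B' = 90° − θ_B = 90° − 36.45° = 53.55°.

θ_B' ≈ 53.55°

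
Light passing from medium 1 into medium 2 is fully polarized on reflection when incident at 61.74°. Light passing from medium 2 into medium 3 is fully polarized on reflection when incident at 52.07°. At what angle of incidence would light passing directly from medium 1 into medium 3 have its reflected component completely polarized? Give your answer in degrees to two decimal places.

tan θ_B(1→2) = n₂/n₁ = tan 61.74° = 1.8603.
tan θ_B(2→3) = n₃/n₂ = tan 52.07° = 1.2832.
Multiplying, n₃/n₁ = 1.8603 × 1.2832 = 2.3871, and θ_B(1→3) = arctan 2.3871 = 67.27°.

θ_B ≈ 67.27°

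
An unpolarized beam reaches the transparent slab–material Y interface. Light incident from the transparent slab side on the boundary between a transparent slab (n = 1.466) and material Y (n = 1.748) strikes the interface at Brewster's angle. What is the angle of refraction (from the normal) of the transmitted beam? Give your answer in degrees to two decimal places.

First find Brewster's angle: tan θ_B = 1.748/1.466 = 1.1924, giving θ_B = 50.01°.
Since θ_B + θ_t = 90° at Brewster incidence, θ_t = 90° − 50.01° = 39.99°.

θ_t ≈ 39.99°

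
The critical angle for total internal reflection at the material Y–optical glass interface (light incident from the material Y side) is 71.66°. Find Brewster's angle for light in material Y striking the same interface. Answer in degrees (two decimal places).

n₂/n₁ = sin θ_c = sin 71.66° = 0.9492.
tan θ_B equals the same ratio, so θ_B = arctan(0.9492) = 43.51°.

θ_B ≈ 43.51°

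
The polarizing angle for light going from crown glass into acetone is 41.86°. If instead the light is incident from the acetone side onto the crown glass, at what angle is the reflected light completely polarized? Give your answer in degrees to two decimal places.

tan θ_B' = n₁/n₂ = 1/tan θ_B, so θ_B' = 90° − θ_B.
θ_B' = 90° − 41.86° = 48.14°.

θ_B' ≈ 48.14°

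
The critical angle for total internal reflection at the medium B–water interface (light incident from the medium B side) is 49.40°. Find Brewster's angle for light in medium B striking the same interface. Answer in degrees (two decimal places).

θ_B ≈ 37.21°

sin θ_c = n₂/n₁, so n₂/n₁ = sin 49.40° = 0.7593.
Brewster: tan θ_B = n₂/n₁ = 0.7593.
θ_B = arctan(0.7593) = 37.21°.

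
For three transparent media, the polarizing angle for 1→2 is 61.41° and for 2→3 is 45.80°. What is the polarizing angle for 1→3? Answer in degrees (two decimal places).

θ_B ≈ 62.08°

Each Brewster angle gives a ratio: n₂/n₁ = tan 61.41° = 1.8349, n₃/n₂ = tan 45.80° = 1.0283.
So n₃/n₁ = (n₂/n₁)(n₃/n₂) = 1.8349 × 1.0283 = 1.8869.
θ_B(1→3) = arctan(1.8869) = 62.08°.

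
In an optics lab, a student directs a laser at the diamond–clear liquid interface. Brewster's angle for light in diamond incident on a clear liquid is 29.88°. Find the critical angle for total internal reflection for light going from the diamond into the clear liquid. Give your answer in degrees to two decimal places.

From Brewster, n₂/n₁ = tan θ_B = tan 29.88° = 0.5746.
Then sin θ_c = n₂/n₁ = 0.5746, so θ_c = arcsin 0.5746 = 35.07°.

θ_c ≈ 35.07°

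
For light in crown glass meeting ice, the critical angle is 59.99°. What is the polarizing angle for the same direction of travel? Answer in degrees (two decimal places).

θ_B ≈ 40.89°

At the critical angle sin θ_c = n₂/n₁, giving n₂/n₁ = sin 59.99° = 0.8659.
Then tan θ_B = n₂/n₁ = 0.8659, so θ_B = arctan 0.8659 = 40.89°.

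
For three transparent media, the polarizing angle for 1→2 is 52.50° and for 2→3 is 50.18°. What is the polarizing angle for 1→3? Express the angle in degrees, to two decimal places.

Each Brewster angle gives a ratio: n₂/n₁ = tan 52.50° = 1.3032, n₃/n₂ = tan 50.18° = 1.1994.
So n₃/n₁ = (n₂/n₁)(n₃/n₂) = 1.3032 × 1.1994 = 1.5631.
θ_B(1→3) = arctan(1.5631) = 57.39°.

θ_B ≈ 57.39°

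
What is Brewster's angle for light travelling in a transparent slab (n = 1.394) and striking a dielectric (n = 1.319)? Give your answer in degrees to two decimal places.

θ_B ≈ 43.42°

Here n₂/n₁ = 1.319/1.394 = 0.9462, and Brewster's law gives tan θ_B = n₂/n₁.
θ_B = arctan(0.9462) = 43.42°.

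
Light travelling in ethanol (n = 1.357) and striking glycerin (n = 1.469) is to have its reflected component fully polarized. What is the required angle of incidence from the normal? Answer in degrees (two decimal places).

Here n₂/n₁ = 1.469/1.357 = 1.0825, and Brewster's law gives tan θ_B = n₂/n₁.
θ_B = arctan(1.0825) = 47.27°.

θ_B ≈ 47.27°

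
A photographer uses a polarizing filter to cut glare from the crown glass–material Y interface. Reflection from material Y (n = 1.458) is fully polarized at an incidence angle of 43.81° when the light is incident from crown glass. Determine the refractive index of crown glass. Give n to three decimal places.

n ≈ 1.520

Full polarization of the reflected beam means tan θ_B = n₂/n₁, where n₁ is the incident medium (crown glass).
n₁ = n₂ / tan θ_B = 1.458 / tan 43.81° = 1.520.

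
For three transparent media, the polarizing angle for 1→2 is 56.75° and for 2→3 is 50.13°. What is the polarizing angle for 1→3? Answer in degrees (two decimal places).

θ_B ≈ 61.29°

n₂/n₁ = tan 56.75° = 1.5253 and n₃/n₂ = tan 50.13° = 1.1973.
n₃/n₁ = 1.8261. Then tan θ_B(1→3) = n₃/n₁, so θ_B(1→3) = arctan(1.8261) = 61.29°.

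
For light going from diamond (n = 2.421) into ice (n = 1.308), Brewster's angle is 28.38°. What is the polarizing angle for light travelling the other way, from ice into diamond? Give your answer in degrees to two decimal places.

tan θ_B' = n₁/n₂ = 1/tan θ_B, so θ_B' = 90° − θ_B.
θ_B' = 90° − 28.38° = 61.62°.

θ_B' ≈ 61.62°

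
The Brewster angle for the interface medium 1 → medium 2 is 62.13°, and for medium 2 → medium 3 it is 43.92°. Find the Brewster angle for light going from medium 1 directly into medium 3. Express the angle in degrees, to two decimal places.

Each Brewster angle gives a ratio: n₂/n₁ = tan 62.13° = 1.8911, n₃/n₂ = tan 43.92° = 0.9630.
n₃/n₁ = 1.8211. Then tan θ_B(1→3) = n₃/n₁, so θ_B(1→3) = arctan(1.8211) = 61.23°.

θ_B ≈ 61.23°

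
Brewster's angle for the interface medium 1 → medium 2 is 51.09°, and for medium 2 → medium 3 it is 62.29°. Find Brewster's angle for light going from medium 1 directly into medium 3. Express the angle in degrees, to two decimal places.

θ_B ≈ 67.02°

n₂/n₁ = tan 51.09° = 1.2389 and n₃/n₂ = tan 62.29° = 1.9039.
So n₃/n₁ = (n₂/n₁)(n₃/n₂) = 1.2389 × 1.9039 = 2.3587.
θ_B(1→3) = arctan(2.3587) = 67.02°.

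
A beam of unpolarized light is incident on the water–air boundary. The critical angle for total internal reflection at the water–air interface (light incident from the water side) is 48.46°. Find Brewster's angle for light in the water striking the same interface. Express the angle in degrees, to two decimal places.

θ_B ≈ 36.81°

n₂/n₁ = sin θ_c = sin 48.46° = 0.7485.
tan θ_B equals the same ratio, so θ_B = arctan(0.7485) = 36.81°.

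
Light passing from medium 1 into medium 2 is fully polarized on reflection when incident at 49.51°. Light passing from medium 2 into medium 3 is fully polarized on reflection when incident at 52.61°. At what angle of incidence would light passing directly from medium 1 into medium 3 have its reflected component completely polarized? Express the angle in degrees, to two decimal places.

n₂/n₁ = tan 49.51° = 1.1713 and n₃/n₂ = tan 52.61° = 1.3084.
Multiplying, n₃/n₁ = 1.1713 × 1.3084 = 1.5325, and θ_B(1→3) = arctan 1.5325 = 56.87°.

θ_B ≈ 56.87°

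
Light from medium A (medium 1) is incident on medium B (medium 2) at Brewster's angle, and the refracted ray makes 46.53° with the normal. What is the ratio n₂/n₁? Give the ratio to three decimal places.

n₂/n₁ ≈ 0.948

At Brewster incidence θ_B = 90° − θ_t = 90° − 46.53° = 43.47°.
tan θ_B = n₂/n₁, so n₂/n₁ = tan 43.47° = 0.948.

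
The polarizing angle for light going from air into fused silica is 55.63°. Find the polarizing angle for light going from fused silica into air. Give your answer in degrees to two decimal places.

θ_B' ≈ 34.37°

Reversing the direction swaps n₁ and n₂, so tan θ_B' = 1/tan θ_B and θ_B' = 90° − θ_B.
Hence θ_B' = 90° − 55.63° = 34.37°.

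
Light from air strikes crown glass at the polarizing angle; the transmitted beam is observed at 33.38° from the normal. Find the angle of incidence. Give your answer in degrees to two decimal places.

Brewster's condition makes the reflected and refracted beams perpendicular: θ_B + θ_t = 90°.
θ_B = 90° − 33.38° = 56.62°.

θ_B ≈ 56.62°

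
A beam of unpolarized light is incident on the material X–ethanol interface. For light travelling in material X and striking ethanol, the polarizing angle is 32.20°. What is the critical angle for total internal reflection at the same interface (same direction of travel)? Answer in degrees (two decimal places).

n₂/n₁ = tan 32.20° = 0.6297; the critical angle satisfies sin θ_c = n₂/n₁.
θ_c = arcsin(0.6297) = 39.03°.

θ_c ≈ 39.03°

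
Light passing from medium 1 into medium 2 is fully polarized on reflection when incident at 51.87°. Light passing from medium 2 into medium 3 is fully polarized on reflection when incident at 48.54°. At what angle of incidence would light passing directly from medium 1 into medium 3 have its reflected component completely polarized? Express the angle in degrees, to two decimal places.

Each Brewster angle gives a ratio: n₂/n₁ = tan 51.87° = 1.2740, n₃/n₂ = tan 48.54° = 1.1319.
n₃/n₁ = 1.4420. Then tan θ_B(1→3) = n₃/n₁, so θ_B(1→3) = arctan(1.4420) = 55.26°.

θ_B ≈ 55.26°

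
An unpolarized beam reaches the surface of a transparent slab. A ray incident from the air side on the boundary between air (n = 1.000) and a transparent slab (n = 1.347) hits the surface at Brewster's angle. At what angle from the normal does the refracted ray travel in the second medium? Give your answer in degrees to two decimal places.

θ_t ≈ 36.59°

First find Brewster's angle: tan θ_B = 1.347/1.000 = 1.3470, giving θ_B = 53.41°.
At Brewster's angle the reflected and refracted rays are perpendicular, so θ_t = 90° − θ_B = 90° − 53.41° = 36.59°.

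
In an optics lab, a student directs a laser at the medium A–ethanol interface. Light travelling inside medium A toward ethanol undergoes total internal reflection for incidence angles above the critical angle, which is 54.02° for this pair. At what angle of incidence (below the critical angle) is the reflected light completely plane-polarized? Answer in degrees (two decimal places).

θ_B ≈ 38.98°

n₂/n₁ = sin θ_c = sin 54.02° = 0.8092.
tan θ_B equals the same ratio, so θ_B = arctan(0.8092) = 38.98°.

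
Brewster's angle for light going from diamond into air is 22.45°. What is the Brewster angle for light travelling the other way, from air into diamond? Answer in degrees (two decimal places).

Reversing the direction swaps n₁ and n₂, so tan θ_B' = 1/tan θ_B and θ_B' = 90° − θ_B.
Hence θ_B' = 90° − 22.45° = 67.55°.

θ_B' ≈ 67.55°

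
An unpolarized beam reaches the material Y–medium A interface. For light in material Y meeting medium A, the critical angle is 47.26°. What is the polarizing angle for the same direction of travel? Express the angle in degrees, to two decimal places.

At the critical angle sin θ_c = n₂/n₁, giving n₂/n₁ = sin 47.26° = 0.7344.
Then tan θ_B = n₂/n₁ = 0.7344, so θ_B = arctan 0.7344 = 36.30°.

θ_B ≈ 36.30°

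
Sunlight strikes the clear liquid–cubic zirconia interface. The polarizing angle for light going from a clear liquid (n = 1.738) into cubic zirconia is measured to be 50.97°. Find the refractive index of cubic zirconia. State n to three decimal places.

Full polarization of the reflected beam means tan θ_B = n₂/n₁, where n₁ is the incident medium (a clear liquid).
n₂ = n₁ tan θ_B = 1.738 × tan 50.97° = 2.144.

n ≈ 2.144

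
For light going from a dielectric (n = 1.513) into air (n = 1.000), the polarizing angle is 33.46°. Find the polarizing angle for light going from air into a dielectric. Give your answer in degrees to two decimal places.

θ_B' ≈ 56.54°

tan θ_B' = n₁/n₂ = 1/tan θ_B, so θ_B' = 90° − θ_B.
θ_B' = 90° − 33.46° = 56.54°.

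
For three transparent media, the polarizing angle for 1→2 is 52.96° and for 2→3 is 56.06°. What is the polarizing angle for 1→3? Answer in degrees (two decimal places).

θ_B ≈ 63.08°

n₂/n₁ = tan 52.96° = 1.3251 and n₃/n₂ = tan 56.06° = 1.4859.
n₃/n₁ = 1.9690. Then tan θ_B(1→3) = n₃/n₁, so θ_B(1→3) = arctan(1.9690) = 63.08°.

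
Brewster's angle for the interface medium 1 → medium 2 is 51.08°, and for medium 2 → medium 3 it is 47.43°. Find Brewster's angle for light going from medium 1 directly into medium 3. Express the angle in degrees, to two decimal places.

tan θ_B(1→2) = n₂/n₁ = tan 51.08° = 1.2384.
tan θ_B(2→3) = n₃/n₂ = tan 47.43° = 1.0886.
Multiplying, n₃/n₁ = 1.2384 × 1.0886 = 1.3482, and θ_B(1→3) = arctan 1.3482 = 53.43°.

θ_B ≈ 53.43°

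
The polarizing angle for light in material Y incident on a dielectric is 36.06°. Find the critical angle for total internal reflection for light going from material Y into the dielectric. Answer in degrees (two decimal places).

θ_c ≈ 46.73°

From Brewster, n₂/n₁ = tan θ_B = tan 36.06° = 0.7281.
Then sin θ_c = n₂/n₁ = 0.7281, so θ_c = arcsin 0.7281 = 46.73°.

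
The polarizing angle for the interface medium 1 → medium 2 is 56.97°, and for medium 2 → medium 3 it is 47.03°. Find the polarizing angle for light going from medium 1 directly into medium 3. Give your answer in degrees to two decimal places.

θ_B ≈ 58.80°

Each Brewster angle gives a ratio: n₂/n₁ = tan 56.97° = 1.5381, n₃/n₂ = tan 47.03° = 1.0735.
n₃/n₁ = 1.6511. Then tan θ_B(1→3) = n₃/n₁, so θ_B(1→3) = arctan(1.6511) = 58.80°.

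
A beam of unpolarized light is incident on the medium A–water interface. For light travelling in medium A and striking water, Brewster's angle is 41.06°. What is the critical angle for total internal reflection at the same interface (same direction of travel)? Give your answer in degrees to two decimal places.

θ_c ≈ 60.59°

n₂/n₁ = tan 41.06° = 0.8711; the critical angle satisfies sin θ_c = n₂/n₁.
θ_c = arcsin(0.8711) = 60.59°.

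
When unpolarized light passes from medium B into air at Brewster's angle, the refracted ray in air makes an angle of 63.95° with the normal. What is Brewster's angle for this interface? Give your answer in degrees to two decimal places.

θ_B ≈ 26.05°

Brewster's condition makes the reflected and refracted beams perpendicular: θ_B + θ_t = 90°.
So θ_B = 90° − θ_t = 90° − 63.95° = 26.05°.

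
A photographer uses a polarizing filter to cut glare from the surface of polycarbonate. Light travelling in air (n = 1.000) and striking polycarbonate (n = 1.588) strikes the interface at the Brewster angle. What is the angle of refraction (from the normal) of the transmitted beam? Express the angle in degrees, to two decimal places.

θ_B = arctan(n₂/n₁) = arctan(1.588/1.000) = 57.80°.
At Brewster's angle the reflected and refracted rays are perpendicular, so θ_t = 90° − θ_B = 90° − 57.80° = 32.20°.

θ_t ≈ 32.20°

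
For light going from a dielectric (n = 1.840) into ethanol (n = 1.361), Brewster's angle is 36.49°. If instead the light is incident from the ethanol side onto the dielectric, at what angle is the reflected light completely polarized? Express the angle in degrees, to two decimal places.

θ_B' ≈ 53.51°

The two Brewster angles are complementary: θ_B' = 90° − θ_B = 90° − 36.49° = 53.51°.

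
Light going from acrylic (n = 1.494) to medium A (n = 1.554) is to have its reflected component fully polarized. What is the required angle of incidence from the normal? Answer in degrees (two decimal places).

θ_B ≈ 46.13°

Brewster's condition: tan θ_B = n₂/n₁ = 1.554/1.494 = 1.0402.
So θ_B = arctan 1.0402 = 46.13°.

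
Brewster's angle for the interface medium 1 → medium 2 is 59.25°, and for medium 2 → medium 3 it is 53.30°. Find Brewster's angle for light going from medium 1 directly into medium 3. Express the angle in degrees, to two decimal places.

Each Brewster angle gives a ratio: n₂/n₁ = tan 59.25° = 1.6808, n₃/n₂ = tan 53.30° = 1.3416.
So n₃/n₁ = (n₂/n₁)(n₃/n₂) = 1.6808 × 1.3416 = 2.2550.
θ_B(1→3) = arctan(2.2550) = 66.08°.

θ_B ≈ 66.08°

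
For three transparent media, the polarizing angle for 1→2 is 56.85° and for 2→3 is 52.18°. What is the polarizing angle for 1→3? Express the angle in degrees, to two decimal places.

Each Brewster angle gives a ratio: n₂/n₁ = tan 56.85° = 1.5311, n₃/n₂ = tan 52.18° = 1.2883.
Multiplying, n₃/n₁ = 1.5311 × 1.2883 = 1.9724, and θ_B(1→3) = arctan 1.9724 = 63.12°.

θ_B ≈ 63.12°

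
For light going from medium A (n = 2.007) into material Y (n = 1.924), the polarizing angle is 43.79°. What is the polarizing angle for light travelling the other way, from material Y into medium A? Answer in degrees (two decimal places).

The two Brewster angles are complementary: θ_B' = 90° − θ_B = 90° − 43.79° = 46.21°.

θ_B' ≈ 46.21°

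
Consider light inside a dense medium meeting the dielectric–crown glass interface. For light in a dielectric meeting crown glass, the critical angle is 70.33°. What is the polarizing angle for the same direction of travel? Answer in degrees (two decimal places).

θ_B ≈ 43.28°

At the critical angle sin θ_c = n₂/n₁, giving n₂/n₁ = sin 70.33° = 0.9416.
Then tan θ_B = n₂/n₁ = 0.9416, so θ_B = arctan 0.9416 = 43.28°.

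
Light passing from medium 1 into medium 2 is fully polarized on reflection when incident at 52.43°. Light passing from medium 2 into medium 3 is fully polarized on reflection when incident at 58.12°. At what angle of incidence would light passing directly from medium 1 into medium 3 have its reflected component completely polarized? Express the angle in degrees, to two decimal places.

Each Brewster angle gives a ratio: n₂/n₁ = tan 52.43° = 1.2999, n₃/n₂ = tan 58.12° = 1.6078.
Multiplying, n₃/n₁ = 1.2999 × 1.6078 = 2.0901, and θ_B(1→3) = arctan 2.0901 = 64.43°.

θ_B ≈ 64.43°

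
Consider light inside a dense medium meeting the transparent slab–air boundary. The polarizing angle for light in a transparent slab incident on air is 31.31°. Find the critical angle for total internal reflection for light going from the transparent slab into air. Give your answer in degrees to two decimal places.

θ_c ≈ 37.46°

tan θ_B = n₂/n₁ = tan 31.31° = 0.6082.
Total internal reflection: sin θ_c = n₂/n₁ = 0.6082.
θ_c = arcsin(0.6082) = 37.46°.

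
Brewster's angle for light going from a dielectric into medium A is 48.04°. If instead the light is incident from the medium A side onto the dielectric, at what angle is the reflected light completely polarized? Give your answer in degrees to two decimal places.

θ_B' ≈ 41.96°

The two Brewster angles are complementary: θ_B' = 90° − θ_B = 90° − 48.04° = 41.96°.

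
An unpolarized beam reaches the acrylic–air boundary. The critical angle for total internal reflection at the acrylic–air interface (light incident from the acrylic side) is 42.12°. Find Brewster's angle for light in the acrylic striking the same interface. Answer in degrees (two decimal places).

θ_B ≈ 33.85°

sin θ_c = n₂/n₁, so n₂/n₁ = sin 42.12° = 0.6707.
Brewster: tan θ_B = n₂/n₁ = 0.6707.
θ_B = arctan(0.6707) = 33.85°.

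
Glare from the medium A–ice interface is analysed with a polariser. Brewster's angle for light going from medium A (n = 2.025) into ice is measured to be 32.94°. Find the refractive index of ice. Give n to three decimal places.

Full polarization of the reflected beam means tan θ_B = n₂/n₁, where n₁ is the incident medium (medium A).
n₂ = n₁ tan θ_B = 2.025 × tan 32.94° = 1.312.

n ≈ 1.312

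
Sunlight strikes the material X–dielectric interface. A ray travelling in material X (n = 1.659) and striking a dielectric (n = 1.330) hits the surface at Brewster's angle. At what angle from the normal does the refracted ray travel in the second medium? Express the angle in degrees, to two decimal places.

tan θ_B = n₂/n₁ = 1.330/1.659 = 0.8017, so θ_B = 38.72°.
The refracted ray is perpendicular to the reflected ray, so θ_t = 90° − θ_B = 51.28°.

θ_t ≈ 51.28°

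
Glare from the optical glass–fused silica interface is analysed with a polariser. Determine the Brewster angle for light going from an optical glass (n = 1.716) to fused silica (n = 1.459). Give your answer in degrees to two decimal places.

θ_B ≈ 40.37°

tan θ_B = n₂/n₁ = 1.459/1.716 = 0.8502.
θ_B = arctan(0.8502) = 40.37°.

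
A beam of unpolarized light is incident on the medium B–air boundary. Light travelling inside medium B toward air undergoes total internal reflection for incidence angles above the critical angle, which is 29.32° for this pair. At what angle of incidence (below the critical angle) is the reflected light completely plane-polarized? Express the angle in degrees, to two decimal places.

θ_B ≈ 26.09°

At the critical angle sin θ_c = n₂/n₁, giving n₂/n₁ = sin 29.32° = 0.4897.
Then tan θ_B = n₂/n₁ = 0.4897, so θ_B = arctan 0.4897 = 26.09°.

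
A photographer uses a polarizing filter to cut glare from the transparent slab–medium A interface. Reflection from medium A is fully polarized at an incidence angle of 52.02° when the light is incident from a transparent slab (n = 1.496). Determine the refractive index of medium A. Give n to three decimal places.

n ≈ 1.916

Brewster's law: tan θ_B = n₂/n₁ (light incident in a transparent slab, refracted into medium A).
n₂ = n₁ tan θ_B = 1.496 × tan 52.02° = 1.916.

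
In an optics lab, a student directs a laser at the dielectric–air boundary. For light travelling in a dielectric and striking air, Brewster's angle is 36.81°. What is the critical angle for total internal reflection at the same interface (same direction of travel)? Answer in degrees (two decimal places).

n₂/n₁ = tan 36.81° = 0.7484; the critical angle satisfies sin θ_c = n₂/n₁.
θ_c = arcsin(0.7484) = 48.45°.

θ_c ≈ 48.45°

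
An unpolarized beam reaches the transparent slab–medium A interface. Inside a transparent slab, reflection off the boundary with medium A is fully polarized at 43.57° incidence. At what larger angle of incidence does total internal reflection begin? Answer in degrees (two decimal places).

θ_c ≈ 72.04°

n₂/n₁ = tan 43.57° = 0.9513; the critical angle satisfies sin θ_c = n₂/n₁.
θ_c = arcsin(0.9513) = 72.04°.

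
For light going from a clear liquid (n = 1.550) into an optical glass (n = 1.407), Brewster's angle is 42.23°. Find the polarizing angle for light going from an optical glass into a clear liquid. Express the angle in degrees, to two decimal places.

θ_B' ≈ 47.77°

tan θ_B' = n₁/n₂ = 1/tan θ_B, so θ_B' = 90° − θ_B.
θ_B' = 90° − 42.23° = 47.77°.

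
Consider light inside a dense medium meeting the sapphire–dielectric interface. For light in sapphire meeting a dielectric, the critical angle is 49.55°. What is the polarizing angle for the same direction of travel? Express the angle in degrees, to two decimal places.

θ_B ≈ 37.27°

n₂/n₁ = sin θ_c = sin 49.55° = 0.7610.
tan θ_B equals the same ratio, so θ_B = arctan(0.7610) = 37.27°.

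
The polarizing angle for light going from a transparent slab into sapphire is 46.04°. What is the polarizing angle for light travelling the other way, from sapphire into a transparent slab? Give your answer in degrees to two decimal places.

Reversing the direction swaps n₁ and n₂, so tan θ_B' = 1/tan θ_B and θ_B' = 90° − θ_B.
Hence θ_B' = 90° − 46.04° = 43.96°.

θ_B' ≈ 43.96°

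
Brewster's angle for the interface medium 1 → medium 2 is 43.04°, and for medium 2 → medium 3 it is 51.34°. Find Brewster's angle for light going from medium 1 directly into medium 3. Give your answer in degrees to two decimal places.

θ_B ≈ 49.41°

n₂/n₁ = tan 43.04° = 0.9338 and n₃/n₂ = tan 51.34° = 1.2500.
Multiplying, n₃/n₁ = 0.9338 × 1.2500 = 1.1673, and θ_B(1→3) = arctan 1.1673 = 49.41°.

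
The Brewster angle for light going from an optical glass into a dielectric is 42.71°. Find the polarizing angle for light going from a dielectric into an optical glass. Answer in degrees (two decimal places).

θ_B' ≈ 47.29°

Reversing the direction swaps n₁ and n₂, so tan θ_B' = 1/tan θ_B and θ_B' = 90° − θ_B.
Hence θ_B' = 90° − 42.71° = 47.29°.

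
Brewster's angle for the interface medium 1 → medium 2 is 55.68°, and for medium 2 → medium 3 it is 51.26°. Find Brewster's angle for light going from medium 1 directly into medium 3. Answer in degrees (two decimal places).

tan θ_B(1→2) = n₂/n₁ = tan 55.68° = 1.4648.
tan θ_B(2→3) = n₃/n₂ = tan 51.26° = 1.2464.
n₃/n₁ = 1.8258. Then tan θ_B(1→3) = n₃/n₁, so θ_B(1→3) = arctan(1.8258) = 61.29°.

θ_B ≈ 61.29°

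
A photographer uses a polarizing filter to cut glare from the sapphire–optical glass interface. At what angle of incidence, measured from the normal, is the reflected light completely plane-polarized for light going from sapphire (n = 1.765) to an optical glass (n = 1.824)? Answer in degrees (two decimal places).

Here n₂/n₁ = 1.824/1.765 = 1.0334, and Brewster's law gives tan θ_B = n₂/n₁.
θ_B = arctan(1.0334) = 45.94°.

θ_B ≈ 45.94°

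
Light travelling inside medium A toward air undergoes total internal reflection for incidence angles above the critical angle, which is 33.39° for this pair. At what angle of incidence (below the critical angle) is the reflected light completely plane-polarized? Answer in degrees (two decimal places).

At the critical angle sin θ_c = n₂/n₁, giving n₂/n₁ = sin 33.39° = 0.5503.
Then tan θ_B = n₂/n₁ = 0.5503, so θ_B = arctan 0.5503 = 28.83°.

θ_B ≈ 28.83°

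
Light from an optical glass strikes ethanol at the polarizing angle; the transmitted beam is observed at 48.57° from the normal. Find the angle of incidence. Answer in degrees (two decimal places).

At Brewster's angle the reflected and refracted rays are perpendicular, so θ_B + θ_t = 90°.
θ_B = 90° − 48.57° = 41.43°.

θ_B ≈ 41.43°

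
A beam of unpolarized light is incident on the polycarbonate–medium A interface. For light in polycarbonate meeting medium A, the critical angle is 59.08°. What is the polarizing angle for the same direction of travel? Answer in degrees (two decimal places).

θ_B ≈ 40.63°

At the critical angle sin θ_c = n₂/n₁, giving n₂/n₁ = sin 59.08° = 0.8579.
Then tan θ_B = n₂/n₁ = 0.8579, so θ_B = arctan 0.8579 = 40.63°.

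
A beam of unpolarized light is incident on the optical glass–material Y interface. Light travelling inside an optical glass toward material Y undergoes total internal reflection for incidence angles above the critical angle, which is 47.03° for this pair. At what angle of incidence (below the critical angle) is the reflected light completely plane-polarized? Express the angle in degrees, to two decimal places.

θ_B ≈ 36.19°

At the critical angle sin θ_c = n₂/n₁, giving n₂/n₁ = sin 47.03° = 0.7317.
Then tan θ_B = n₂/n₁ = 0.7317, so θ_B = arctan 0.7317 = 36.19°.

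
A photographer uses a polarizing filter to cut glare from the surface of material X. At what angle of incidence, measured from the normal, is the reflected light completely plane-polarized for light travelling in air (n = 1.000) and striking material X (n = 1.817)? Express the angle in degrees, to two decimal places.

θ_B ≈ 61.17°

Here n₂/n₁ = 1.817/1.000 = 1.8170, and Brewster's law gives tan θ_B = n₂/n₁.
So θ_B = arctan 1.8170 = 61.17°.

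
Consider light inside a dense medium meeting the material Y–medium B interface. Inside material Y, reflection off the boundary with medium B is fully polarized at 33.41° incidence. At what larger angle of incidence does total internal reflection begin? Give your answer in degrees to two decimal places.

From Brewster, n₂/n₁ = tan θ_B = tan 33.41° = 0.6596.
Then sin θ_c = n₂/n₁ = 0.6596, so θ_c = arcsin 0.6596 = 41.27°.

θ_c ≈ 41.27°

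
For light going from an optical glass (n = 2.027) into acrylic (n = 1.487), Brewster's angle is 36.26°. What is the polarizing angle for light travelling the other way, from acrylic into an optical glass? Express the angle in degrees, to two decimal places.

θ_B' ≈ 53.74°

The two Brewster angles are complementary: θ_B' = 90° − θ_B = 90° − 36.26° = 53.74°.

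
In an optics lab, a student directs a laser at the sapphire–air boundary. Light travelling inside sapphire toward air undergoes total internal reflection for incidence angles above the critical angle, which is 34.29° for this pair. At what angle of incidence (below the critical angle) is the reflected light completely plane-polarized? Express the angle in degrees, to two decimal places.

n₂/n₁ = sin θ_c = sin 34.29° = 0.5634.
tan θ_B equals the same ratio, so θ_B = arctan(0.5634) = 29.40°.

θ_B ≈ 29.40°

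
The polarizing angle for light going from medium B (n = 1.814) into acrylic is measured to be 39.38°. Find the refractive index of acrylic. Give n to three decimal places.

Brewster's law: tan θ_B = n₂/n₁ (light incident in medium B, refracted into acrylic).
n₂ = n₁ tan θ_B = 1.814 × tan 39.38° = 1.489.

n ≈ 1.489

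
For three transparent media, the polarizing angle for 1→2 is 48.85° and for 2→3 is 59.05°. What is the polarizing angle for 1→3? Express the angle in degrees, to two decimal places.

Each Brewster angle gives a ratio: n₂/n₁ = tan 48.85° = 1.1443, n₃/n₂ = tan 59.05° = 1.6676.
n₃/n₁ = 1.9082. Then tan θ_B(1→3) = n₃/n₁, so θ_B(1→3) = arctan(1.9082) = 62.34°.

θ_B ≈ 62.34°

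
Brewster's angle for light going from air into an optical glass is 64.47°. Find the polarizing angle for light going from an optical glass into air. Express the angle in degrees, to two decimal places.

Reversing the direction swaps n₁ and n₂, so tan θ_B' = 1/tan θ_B and θ_B' = 90° − θ_B.
Hence θ_B' = 90° − 64.47° = 25.53°.

θ_B' ≈ 25.53°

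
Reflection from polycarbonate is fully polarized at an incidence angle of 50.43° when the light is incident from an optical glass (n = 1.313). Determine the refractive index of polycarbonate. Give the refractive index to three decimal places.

Full polarization of the reflected beam means tan θ_B = n₂/n₁, where n₁ is the incident medium (an optical glass).
n₂ = n₁ tan θ_B = 1.313 × tan 50.43° = 1.589.

n ≈ 1.589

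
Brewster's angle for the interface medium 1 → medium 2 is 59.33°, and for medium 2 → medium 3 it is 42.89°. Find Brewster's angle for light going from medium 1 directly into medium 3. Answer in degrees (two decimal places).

θ_B ≈ 57.45°

n₂/n₁ = tan 59.33° = 1.6862 and n₃/n₂ = tan 42.89° = 0.9289.
Multiplying, n₃/n₁ = 1.6862 × 0.9289 = 1.5664, and θ_B(1→3) = arctan 1.5664 = 57.45°.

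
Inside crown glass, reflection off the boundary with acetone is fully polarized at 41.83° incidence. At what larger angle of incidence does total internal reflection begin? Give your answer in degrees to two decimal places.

From Brewster, n₂/n₁ = tan θ_B = tan 41.83° = 0.8950.
Then sin θ_c = n₂/n₁ = 0.8950, so θ_c = arcsin 0.8950 = 63.51°.

θ_c ≈ 63.51°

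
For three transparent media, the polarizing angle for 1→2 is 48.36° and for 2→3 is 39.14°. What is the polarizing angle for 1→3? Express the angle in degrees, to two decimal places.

tan θ_B(1→2) = n₂/n₁ = tan 48.36° = 1.1247.
tan θ_B(2→3) = n₃/n₂ = tan 39.14° = 0.8138.
So n₃/n₁ = (n₂/n₁)(n₃/n₂) = 1.1247 × 0.8138 = 0.9154.
θ_B(1→3) = arctan(0.9154) = 42.47°.

θ_B ≈ 42.47°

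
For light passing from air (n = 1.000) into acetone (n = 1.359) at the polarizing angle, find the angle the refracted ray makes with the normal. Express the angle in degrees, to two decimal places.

First find Brewster's angle: tan θ_B = 1.359/1.000 = 1.3590, giving θ_B = 53.65°.
Since θ_B + θ_t = 90° at Brewster incidence, θ_t = 90° − 53.65° = 36.35°.

θ_t ≈ 36.35°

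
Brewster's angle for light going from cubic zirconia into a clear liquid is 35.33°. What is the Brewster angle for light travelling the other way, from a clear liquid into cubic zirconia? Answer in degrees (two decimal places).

θ_B' ≈ 54.67°

Reversing the direction swaps n₁ and n₂, so tan θ_B' = 1/tan θ_B and θ_B' = 90° − θ_B.
Hence θ_B' = 90° − 35.33° = 54.67°.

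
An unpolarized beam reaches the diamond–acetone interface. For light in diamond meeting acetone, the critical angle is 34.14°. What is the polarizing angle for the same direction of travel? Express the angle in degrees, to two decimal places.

sin θ_c = n₂/n₁, so n₂/n₁ = sin 34.14° = 0.5612.
Brewster: tan θ_B = n₂/n₁ = 0.5612.
θ_B = arctan(0.5612) = 29.30°.

θ_B ≈ 29.30°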